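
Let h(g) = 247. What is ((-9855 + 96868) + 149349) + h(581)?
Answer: 236609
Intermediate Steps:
((-9855 + 96868) + 149349) + h(581) = ((-9855 + 96868) + 149349) + 247 = (87013 + 149349) + 247 = 236362 + 247 = 236609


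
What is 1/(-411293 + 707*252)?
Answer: -1/233129 ≈ -4.2895e-6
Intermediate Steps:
1/(-411293 + 707*252) = 1/(-411293 + 178164) = 1/(-233129) = -1/233129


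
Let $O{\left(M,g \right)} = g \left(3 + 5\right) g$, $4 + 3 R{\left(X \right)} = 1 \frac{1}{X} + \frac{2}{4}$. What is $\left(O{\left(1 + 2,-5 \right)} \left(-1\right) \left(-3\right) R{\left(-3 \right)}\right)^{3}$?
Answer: $- \frac{12167000000}{27} \approx -4.5063 \cdot 10^{8}$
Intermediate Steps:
$R{\left(X \right)} = - \frac{7}{6} + \frac{1}{3 X}$ ($R{\left(X \right)} = - \frac{4}{3} + \frac{1 \frac{1}{X} + \frac{2}{4}}{3} = - \frac{4}{3} + \frac{\frac{1}{X} + 2 \cdot \frac{1}{4}}{3} = - \frac{4}{3} + \frac{\frac{1}{X} + \frac{1}{2}}{3} = - \frac{4}{3} + \frac{\frac{1}{2} + \frac{1}{X}}{3} = - \frac{4}{3} + \left(\frac{1}{6} + \frac{1}{3 X}\right) = - \frac{7}{6} + \frac{1}{3 X}$)
$O{\left(M,g \right)} = 8 g^{2}$ ($O{\left(M,g \right)} = g 8 g = 8 g g = 8 g^{2}$)
$\left(O{\left(1 + 2,-5 \right)} \left(-1\right) \left(-3\right) R{\left(-3 \right)}\right)^{3} = \left(8 \left(-5\right)^{2} \left(-1\right) \left(-3\right) \frac{2 - -21}{6 \left(-3\right)}\right)^{3} = \left(8 \cdot 25 \left(-1\right) \left(-3\right) \frac{1}{6} \left(- \frac{1}{3}\right) \left(2 + 21\right)\right)^{3} = \left(200 \left(-1\right) \left(-3\right) \frac{1}{6} \left(- \frac{1}{3}\right) 23\right)^{3} = \left(\left(-200\right) \left(-3\right) \left(- \frac{23}{18}\right)\right)^{3} = \left(600 \left(- \frac{23}{18}\right)\right)^{3} = \left(- \frac{2300}{3}\right)^{3} = - \frac{12167000000}{27}$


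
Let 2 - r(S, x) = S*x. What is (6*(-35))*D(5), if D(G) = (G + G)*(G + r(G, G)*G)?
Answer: 231000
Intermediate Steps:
r(S, x) = 2 - S*x
D(G) = 2*G*(G + G*(2 - G²)) (D(G) = (G + G)*(G + (2 - G*G)*G) = (2*G)*(G + (2 - G²)*G) = (2*G)*(G + G*(2 - G²)) = 2*G*(G + G*(2 - G²)))
(6*(-35))*D(5) = (6*(-35))*(2*5²*(3 - 1*5²)) = -420*25*(3 - 1*25) = -420*25*(3 - 25) = -420*25*(-22) = -210*(-1100) = 231000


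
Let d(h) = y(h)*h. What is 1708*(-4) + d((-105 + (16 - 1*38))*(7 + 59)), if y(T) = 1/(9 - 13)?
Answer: -9473/2 ≈ -4736.5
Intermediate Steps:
y(T) = -¼ (y(T) = 1/(-4) = -¼)
d(h) = -h/4
1708*(-4) + d((-105 + (16 - 1*38))*(7 + 59)) = 1708*(-4) - (-105 + (16 - 1*38))*(7 + 59)/4 = -6832 - (-105 + (16 - 38))*66/4 = -6832 - (-105 - 22)*66/4 = -6832 - (-127)*66/4 = -6832 - ¼*(-8382) = -6832 + 4191/2 = -9473/2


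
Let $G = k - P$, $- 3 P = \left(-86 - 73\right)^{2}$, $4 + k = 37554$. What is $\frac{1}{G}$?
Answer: $\frac{1}{45977} \approx 2.175 \cdot 10^{-5}$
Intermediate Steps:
$k = 37550$ ($k = -4 + 37554 = 37550$)
$P = -8427$ ($P = - \frac{\left(-86 - 73\right)^{2}}{3} = - \frac{\left(-159\right)^{2}}{3} = \left(- \frac{1}{3}\right) 25281 = -8427$)
$G = 45977$ ($G = 37550 - -8427 = 37550 + 8427 = 45977$)
$\frac{1}{G} = \frac{1}{45977}$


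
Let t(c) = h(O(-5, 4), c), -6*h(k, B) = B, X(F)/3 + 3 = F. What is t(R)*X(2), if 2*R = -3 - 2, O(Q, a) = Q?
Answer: -5/4 ≈ -1.2500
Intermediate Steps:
X(F) = -9 + 3*F
R = -5/2 (R = (-3 - 2)/2 = (½)*(-5) = -5/2 ≈ -2.5000)
h(k, B) = -B/6
t(c) = -c/6
t(R)*X(2) = (-⅙*(-5/2))*(-9 + 3*2) = 5*(-9 + 6)/12 = (5/12)*(-3) = -5/4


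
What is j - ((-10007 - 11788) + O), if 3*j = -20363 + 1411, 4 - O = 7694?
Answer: 69503/3 ≈ 23168.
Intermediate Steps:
O = -7690 (O = 4 - 1*7694 = 4 - 7694 = -7690)
j = -18952/3 (j = (-20363 + 1411)/3 = (⅓)*(-18952) = -18952/3 ≈ -6317.3)
j - ((-10007 - 11788) + O) = -18952/3 - ((-10007 - 11788) - 7690) = -18952/3 - (-21795 - 7690) = -18952/3 - 1*(-29485) = -18952/3 + 29485 = 69503/3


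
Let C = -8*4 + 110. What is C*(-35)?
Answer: -2730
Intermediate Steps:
C = 78 (C = -32 + 110 = 78)
C*(-35) = 78*(-35) = -2730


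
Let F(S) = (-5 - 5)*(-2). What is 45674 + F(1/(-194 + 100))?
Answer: 45694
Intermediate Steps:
F(S) = 20 (F(S) = -10*(-2) = 20)
45674 + F(1/(-194 + 100)) = 45674 + 20 = 45694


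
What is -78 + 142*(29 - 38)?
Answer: -1356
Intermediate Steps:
-78 + 142*(29 - 38) = -78 + 142*(-9) = -78 - 1278 = -1356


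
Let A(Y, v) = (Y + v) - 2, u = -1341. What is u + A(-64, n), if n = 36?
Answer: -1371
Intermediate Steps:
A(Y, v) = -2 + Y + v
u + A(-64, n) = -1341 + (-2 - 64 + 36) = -1341 - 30 = -1371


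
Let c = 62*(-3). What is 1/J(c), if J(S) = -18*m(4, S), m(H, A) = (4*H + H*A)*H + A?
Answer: 1/55764 ≈ 1.7933e-5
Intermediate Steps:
c = -186
m(H, A) = A + H*(4*H + A*H) (m(H, A) = (4*H + A*H)*H + A = H*(4*H + A*H) + A = A + H*(4*H + A*H))
J(S) = -1152 - 306*S (J(S) = -18*(S + 4*4² + S*4²) = -18*(S + 4*16 + S*16) = -18*(S + 64 + 16*S) = -18*(64 + 17*S) = -1152 - 306*S)
1/J(c) = 1/(-1152 - 306*(-186)) = 1/(-1152 + 56916) = 1/55764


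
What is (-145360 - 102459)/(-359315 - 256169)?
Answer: 247819/615484 ≈ 0.40264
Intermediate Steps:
(-145360 - 102459)/(-359315 - 256169) = -247819/(-615484) = -247819*(-1/615484) = 247819/615484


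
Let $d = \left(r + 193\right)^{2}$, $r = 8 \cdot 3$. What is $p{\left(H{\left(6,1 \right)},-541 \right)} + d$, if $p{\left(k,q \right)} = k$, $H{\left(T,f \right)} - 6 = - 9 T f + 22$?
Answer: $47063$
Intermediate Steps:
$H{\left(T,f \right)} = 28 - 9 T f$ ($H{\left(T,f \right)} = 6 + \left(- 9 T f + 22\right) = 6 - \left(-22 + 9 T f\right) = 28 - 9 T f$)
$r = 24$
$d = 47089$ ($d = \left(24 + 193\right)^{2} = 217^{2} = 47089$)
$p{\left(H{\left(6,1 \right)},-541 \right)} + d = \left(28 - 54 \cdot 1\right) + 47089 = \left(28 - 54\right) + 47089 = -26 + 47089 = 47063$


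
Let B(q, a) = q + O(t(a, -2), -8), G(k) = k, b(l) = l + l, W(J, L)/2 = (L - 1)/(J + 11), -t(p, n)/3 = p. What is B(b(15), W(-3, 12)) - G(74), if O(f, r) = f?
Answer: -209/4 ≈ -52.250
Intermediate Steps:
t(p, n) = -3*p
W(J, L) = 2*(-1 + L)/(11 + J) (W(J, L) = 2*((L - 1)/(J + 11)) = 2*((-1 + L)/(11 + J)) = 2*(-1 + L)/(11 + J))
b(l) = 2*l
B(q, a) = q - 3*a
B(b(15), W(-3, 12)) - G(74) = (2*15 - 6*(-1 + 12)/(11 - 3)) - 1*74 = (30 - 6*11/8) - 74 = (30 - 3*11/4) - 74 = (30 - 33/4) - 74 = 87/4 - 74 = -209/4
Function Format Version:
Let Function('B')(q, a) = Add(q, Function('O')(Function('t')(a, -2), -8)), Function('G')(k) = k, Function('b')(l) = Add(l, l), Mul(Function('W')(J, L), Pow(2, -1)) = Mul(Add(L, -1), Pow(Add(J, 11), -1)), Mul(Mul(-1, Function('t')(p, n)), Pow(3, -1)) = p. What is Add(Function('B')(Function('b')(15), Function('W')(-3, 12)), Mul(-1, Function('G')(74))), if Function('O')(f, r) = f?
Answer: Rational(-209, 4) ≈ -52.250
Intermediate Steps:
Function('t')(p, n) = Mul(-3, p)
Function('W')(J, L) = Mul(2, Pow(Add(11, J), -1), Add(-1, L)) (Function('W')(J, L) = Mul(2, Mul(Add(L, -1), Pow(Add(J, 11), -1))) = Mul(2, Mul(Add(-1, L), Pow(Add(11, J), -1))) = Mul(2, Mul(Pow(Add(11, J), -1), Add(-1, L))) = Mul(2, Pow(Add(11, J), -1), Add(-1, L)))
Function('b')(l) = Mul(2, l)
Function('B')(q, a) = Add(q, Mul(-3, a))
Add(Function('B')(Function('b')(15), Function('W')(-3, 12)), Mul(-1, Function('G')(74))) = Add(Add(Mul(2, 15), Mul(-3, Mul(2, Pow(Add(11, -3), -1), Add(-1, 12)))), Mul(-1, 74)) = Add(Add(30, Mul(-3, Mul(2, Pow(8, -1), 11))), -74) = Add(Add(30, Mul(-3, Mul(2, Rational(1, 8), 11))), -74) = Add(Add(30, Mul(-3, Rational(11, 4))), -74) = Add(Add(30, Rational(-33, 4)), -74) = Add(Rational(87, 4), -74) = Rational(-209, 4)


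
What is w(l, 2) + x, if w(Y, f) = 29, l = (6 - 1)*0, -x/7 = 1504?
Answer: -10499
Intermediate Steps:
x = -10528 (x = -7*1504 = -10528)
l = 0 (l = 5*0 = 0)
w(l, 2) + x = 29 - 10528 = -10499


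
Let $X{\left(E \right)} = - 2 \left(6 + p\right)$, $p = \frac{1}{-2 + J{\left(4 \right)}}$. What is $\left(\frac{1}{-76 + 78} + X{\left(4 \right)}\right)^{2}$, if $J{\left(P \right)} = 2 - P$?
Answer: $121$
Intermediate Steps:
$p = - \frac{1}{4}$ ($p = \frac{1}{-2 + \left(2 - 4\right)} = \frac{1}{-2 - 2} = \frac{1}{-4} = - \frac{1}{4} \approx -0.25$)
$X{\left(E \right)} = - \frac{23}{2}$ ($X{\left(E \right)} = - 2 \left(6 - \frac{1}{4}\right) = \left(-2\right) \frac{23}{4} = - \frac{23}{2}$)
$\left(\frac{1}{-76 + 78} + X{\left(4 \right)}\right)^{2} = \left(\frac{1}{-76 + 78} - \frac{23}{2}\right)^{2} = \left(\frac{1}{2} - \frac{23}{2}\right)^{2} = \left(-11\right)^{2} = 121$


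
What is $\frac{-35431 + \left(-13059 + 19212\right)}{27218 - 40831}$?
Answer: $\frac{29278}{13613} \approx 2.1507$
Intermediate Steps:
$\frac{-35431 + \left(-13059 + 19212\right)}{27218 - 40831} = \frac{-35431 + 6153}{-13613} = \left(-29278\right) \left(- \frac{1}{13613}\right) = \frac{29278}{13613}$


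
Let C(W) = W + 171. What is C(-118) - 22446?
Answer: -22393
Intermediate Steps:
C(W) = 171 + W
C(-118) - 22446 = (171 - 118) - 22446 = 53 - 22446 = -22393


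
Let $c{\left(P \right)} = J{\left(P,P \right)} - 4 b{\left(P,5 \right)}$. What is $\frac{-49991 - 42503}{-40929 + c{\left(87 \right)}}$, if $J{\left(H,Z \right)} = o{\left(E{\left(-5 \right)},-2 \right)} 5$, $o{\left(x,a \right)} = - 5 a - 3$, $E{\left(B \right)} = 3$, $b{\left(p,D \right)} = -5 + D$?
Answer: $\frac{46247}{20447} \approx 2.2618$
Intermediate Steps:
$o{\left(x,a \right)} = -3 - 5 a$
$J{\left(H,Z \right)} = 35$ ($J{\left(H,Z \right)} = \left(-3 - -10\right) 5 = \left(-3 + 10\right) 5 = 7 \cdot 5 = 35$)
$c{\left(P \right)} = 35$ ($c{\left(P \right)} = 35 - 4 \left(-5 + 5\right) = 35 - 0 = 35 + 0 = 35$)
$\frac{-49991 - 42503}{-40929 + c{\left(87 \right)}} = \frac{-49991 - 42503}{-40929 + 35} = - \frac{92494}{-40894} = \left(-92494\right) \left(- \frac{1}{40894}\right) = \frac{46247}{20447}$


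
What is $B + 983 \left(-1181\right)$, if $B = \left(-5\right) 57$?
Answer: $-1161208$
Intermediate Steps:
$B = -285$
$B + 983 \left(-1181\right) = -285 + 983 \left(-1181\right) = -285 - 1160923 = -1161208$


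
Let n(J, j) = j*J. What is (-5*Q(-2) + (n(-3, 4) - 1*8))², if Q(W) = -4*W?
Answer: 3600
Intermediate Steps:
n(J, j) = J*j
(-5*Q(-2) + (n(-3, 4) - 1*8))² = (-(-20)*(-2) + (-3*4 - 1*8))² = (-5*8 + (-12 - 8))² = (-40 - 20)² = (-60)² = 3600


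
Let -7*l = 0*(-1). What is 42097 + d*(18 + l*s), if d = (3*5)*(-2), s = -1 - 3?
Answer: 41557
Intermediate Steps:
s = -4
l = 0 (l = -0*(-1) = -⅐*0 = 0)
d = -30 (d = 15*(-2) = -30)
42097 + d*(18 + l*s) = 42097 - 30*(18 + 0*(-4)) = 42097 - 30*(18 + 0) = 42097 - 30*18 = 42097 - 540 = 41557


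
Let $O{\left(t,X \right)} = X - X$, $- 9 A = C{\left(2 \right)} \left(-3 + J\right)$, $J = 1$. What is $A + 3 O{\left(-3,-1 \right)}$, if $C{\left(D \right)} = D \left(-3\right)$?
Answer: $- \frac{4}{3} \approx -1.3333$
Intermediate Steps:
$C{\left(D \right)} = - 3 D$
$A = - \frac{4}{3}$ ($A = - \frac{\left(-3\right) 2 \left(-3 + 1\right)}{9} = - \frac{\left(-6\right) \left(-2\right)}{9} = \left(- \frac{1}{9}\right) 12 = - \frac{4}{3} \approx -1.3333$)
$O{\left(t,X \right)} = 0$
$A + 3 O{\left(-3,-1 \right)} = - \frac{4}{3} + 3 \cdot 0 = - \frac{4}{3} + 0 = - \frac{4}{3}$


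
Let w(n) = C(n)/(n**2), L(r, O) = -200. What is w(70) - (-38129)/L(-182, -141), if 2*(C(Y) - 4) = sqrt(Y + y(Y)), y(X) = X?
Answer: -1868313/9800 + sqrt(35)/4900 ≈ -190.64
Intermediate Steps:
C(Y) = 4 + sqrt(2)*sqrt(Y)/2 (C(Y) = 4 + sqrt(Y + Y)/2 = 4 + sqrt(2*Y)/2 = 4 + (sqrt(2)*sqrt(Y))/2 = 4 + sqrt(2)*sqrt(Y)/2)
w(n) = (4 + sqrt(2)*sqrt(n)/2)/n**2 (w(n) = (4 + sqrt(2)*sqrt(n)/2)/(n**2) = (4 + sqrt(2)*sqrt(n)/2)/n**2)
w(70) - (-38129)/L(-182, -141) = (1/2)*(8 + sqrt(2)*sqrt(70))/70**2 - (-38129)/(-200) = (1/2)*(1/4900)*(8 + 2*sqrt(35)) - (-38129)*(-1)/200 = (1/1225 + sqrt(35)/4900) - 1*38129/200 = (1/1225 + sqrt(35)/4900) - 38129/200 = -1868313/9800 + sqrt(35)/4900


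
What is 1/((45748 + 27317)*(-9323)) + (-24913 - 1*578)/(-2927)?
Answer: 17364086704618/1993828480365 ≈ 8.7089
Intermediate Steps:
1/((45748 + 27317)*(-9323)) + (-24913 - 1*578)/(-2927) = -1/9323/73065 + (-24913 - 578)*(-1/2927) = (1/73065)*(-1/9323) - 25491*(-1/2927) = -1/681184995 + 25491/2927 = 17364086704618/1993828480365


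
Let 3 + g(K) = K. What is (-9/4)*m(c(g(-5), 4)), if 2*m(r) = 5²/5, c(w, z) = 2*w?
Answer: -45/8 ≈ -5.6250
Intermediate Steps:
g(K) = -3 + K
m(r) = 5/2 (m(r) = (5²/5)/2 = (25*(⅕))/2 = (½)*5 = 5/2)
(-9/4)*m(c(g(-5), 4)) = -9/4*(5/2) = -9*¼*(5/2) = -9/4*5/2 = -45/8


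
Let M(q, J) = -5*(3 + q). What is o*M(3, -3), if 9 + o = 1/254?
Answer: 34275/127 ≈ 269.88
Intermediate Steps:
o = -2285/254 (o = -9 + 1/254 = -2285/254 ≈ -8.9961)
M(q, J) = -15 - 5*q
o*M(3, -3) = -2285*(-15 - 5*3)/254 = -2285*(-15 - 15)/254 = -2285/254*(-30) = 34275/127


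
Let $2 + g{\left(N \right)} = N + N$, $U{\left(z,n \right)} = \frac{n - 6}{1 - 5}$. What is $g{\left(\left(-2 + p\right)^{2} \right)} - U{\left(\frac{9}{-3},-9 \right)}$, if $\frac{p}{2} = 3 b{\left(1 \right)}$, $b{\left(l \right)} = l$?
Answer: $\frac{105}{4} \approx 26.25$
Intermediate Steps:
$U{\left(z,n \right)} = \frac{3}{2} - \frac{n}{4}$ ($U{\left(z,n \right)} = \frac{-6 + n}{-4} = \left(-6 + n\right) \left(- \frac{1}{4}\right) = \frac{3}{2} - \frac{n}{4}$)
$p = 6$ ($p = 2 \cdot 3 \cdot 1 = 2 \cdot 3 = 6$)
$g{\left(N \right)} = -2 + 2 N$ ($g{\left(N \right)} = -2 + \left(N + N\right) = -2 + 2 N$)
$g{\left(\left(-2 + p\right)^{2} \right)} - U{\left(\frac{9}{-3},-9 \right)} = \left(-2 + 2 \left(-2 + 6\right)^{2}\right) - \left(\frac{3}{2} - - \frac{9}{4}\right) = \left(-2 + 2 \cdot 4^{2}\right) - \left(\frac{3}{2} + \frac{9}{4}\right) = \left(-2 + 2 \cdot 16\right) - \frac{15}{4} = \left(-2 + 32\right) - \frac{15}{4} = 30 - \frac{15}{4} = \frac{105}{4}$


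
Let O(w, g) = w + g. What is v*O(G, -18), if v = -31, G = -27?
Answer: 1395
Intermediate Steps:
O(w, g) = g + w
v*O(G, -18) = -31*(-18 - 27) = -31*(-45) = 1395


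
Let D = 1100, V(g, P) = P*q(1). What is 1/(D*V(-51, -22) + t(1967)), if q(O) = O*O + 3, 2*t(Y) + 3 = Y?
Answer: -1/95818 ≈ -1.0436e-5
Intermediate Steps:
t(Y) = -3/2 + Y/2
q(O) = 3 + O² (q(O) = O² + 3 = 3 + O²)
V(g, P) = 4*P (V(g, P) = P*(3 + 1²) = P*(3 + 1) = P*4 = 4*P)
1/(D*V(-51, -22) + t(1967)) = 1/(1100*(4*(-22)) + (-3/2 + (½)*1967)) = 1/(1100*(-88) + (-3/2 + 1967/2)) = 1/(-96800 + 982) = 1/(-95818) = -1/95818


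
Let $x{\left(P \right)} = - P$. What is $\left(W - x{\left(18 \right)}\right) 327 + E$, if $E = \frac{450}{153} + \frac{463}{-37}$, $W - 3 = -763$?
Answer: $- \frac{152622807}{629} \approx -2.4264 \cdot 10^{5}$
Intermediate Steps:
$W = -760$ ($W = 3 - 763 = -760$)
$E = - \frac{6021}{629}$ ($E = 450 \cdot \frac{1}{153} + 463 \left(- \frac{1}{37}\right) = \frac{50}{17} - \frac{463}{37} = - \frac{6021}{629} \approx -9.5723$)
$\left(W - x{\left(18 \right)}\right) 327 + E = \left(-760 - \left(-1\right) 18\right) 327 - \frac{6021}{629} = \left(-760 - -18\right) 327 - \frac{6021}{629} = \left(-760 + 18\right) 327 - \frac{6021}{629} = \left(-742\right) 327 - \frac{6021}{629} = -242634 - \frac{6021}{629} = - \frac{152622807}{629}$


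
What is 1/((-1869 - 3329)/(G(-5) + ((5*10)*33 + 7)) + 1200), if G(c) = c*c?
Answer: 841/1006601 ≈ 0.00083548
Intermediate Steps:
G(c) = c**2
1/((-1869 - 3329)/(G(-5) + ((5*10)*33 + 7)) + 1200) = 1/((-1869 - 3329)/((-5)**2 + ((5*10)*33 + 7)) + 1200) = 1/(-5198/(25 + (50*33 + 7)) + 1200) = 1/(-5198/(25 + (1650 + 7)) + 1200) = 1/(-5198/(25 + 1657) + 1200) = 1/(-5198/1682 + 1200) = 1/(-5198*1/1682 + 1200) = 1/(-2599/841 + 1200) = 1/(1006601/841) = 841/1006601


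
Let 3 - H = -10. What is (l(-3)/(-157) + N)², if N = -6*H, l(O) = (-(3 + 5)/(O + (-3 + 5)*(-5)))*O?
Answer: 25336362276/4165681 ≈ 6082.2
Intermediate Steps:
H = 13 (H = 3 - 1*(-10) = 3 + 10 = 13)
l(O) = -8*O/(-10 + O) (l(O) = (-8/(O + 2*(-5)))*O = (-8/(O - 10))*O = (-8/(-10 + O))*O = -8*O/(-10 + O))
N = -78 (N = -6*13 = -78)
(l(-3)/(-157) + N)² = (-8*(-3)/(-10 - 3)/(-157) - 78)² = (-8*(-3)/(-13)*(-1/157) - 78)² = (-8*(-3)*(-1/13)*(-1/157) - 78)² = (-24/13*(-1/157) - 78)² = (24/2041 - 78)² = (-159174/2041)² = 25336362276/4165681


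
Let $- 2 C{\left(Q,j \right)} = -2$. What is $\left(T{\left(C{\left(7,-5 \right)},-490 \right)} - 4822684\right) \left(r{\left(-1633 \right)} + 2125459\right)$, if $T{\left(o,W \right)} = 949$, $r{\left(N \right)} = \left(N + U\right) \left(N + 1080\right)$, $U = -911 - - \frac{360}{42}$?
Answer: $-17008916120985$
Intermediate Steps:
$C{\left(Q,j \right)} = 1$ ($C{\left(Q,j \right)} = \left(- \frac{1}{2}\right) \left(-2\right) = 1$)
$U = - \frac{6317}{7}$ ($U = -911 - \left(-360\right) \frac{1}{42} = -911 - - \frac{60}{7} = -911 + \frac{60}{7} = - \frac{6317}{7} \approx -902.43$)
$r{\left(N \right)} = \left(1080 + N\right) \left(- \frac{6317}{7} + N\right)$ ($r{\left(N \right)} = \left(N - \frac{6317}{7}\right) \left(N + 1080\right) = \left(- \frac{6317}{7} + N\right) \left(1080 + N\right) = \left(1080 + N\right) \left(- \frac{6317}{7} + N\right)$)
$\left(T{\left(C{\left(7,-5 \right)},-490 \right)} - 4822684\right) \left(r{\left(-1633 \right)} + 2125459\right) = \left(949 - 4822684\right) \left(\left(- \frac{6822360}{7} + \left(-1633\right)^{2} + \frac{1243}{7} \left(-1633\right)\right) + 2125459\right) = - 4821735 \left(\left(- \frac{6822360}{7} + 2666689 - \frac{2029819}{7}\right) + 2125459\right) = - 4821735 \left(1402092 + 2125459\right) = \left(-4821735\right) 3527551 = -17008916120985$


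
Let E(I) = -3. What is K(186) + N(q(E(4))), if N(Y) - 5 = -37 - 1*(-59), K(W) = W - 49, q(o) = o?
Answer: 164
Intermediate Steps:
K(W) = -49 + W
N(Y) = 27 (N(Y) = 5 + (-37 - 1*(-59)) = 5 + (-37 + 59) = 5 + 22 = 27)
K(186) + N(q(E(4))) = (-49 + 186) + 27 = 137 + 27 = 164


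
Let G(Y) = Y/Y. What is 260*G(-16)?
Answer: 260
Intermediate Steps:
G(Y) = 1
260*G(-16) = 260*1 = 260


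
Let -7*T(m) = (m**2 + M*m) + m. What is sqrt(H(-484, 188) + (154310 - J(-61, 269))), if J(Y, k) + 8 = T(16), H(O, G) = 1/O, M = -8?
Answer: 3*sqrt(406699279)/154 ≈ 392.86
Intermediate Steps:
T(m) = m - m**2/7 (T(m) = -((m**2 - 8*m) + m)/7 = -(m**2 - 7*m)/7 = m - m**2/7)
J(Y, k) = -200/7 (J(Y, k) = -8 + (1/7)*16*(7 - 1*16) = -8 + (1/7)*16*(7 - 16) = -8 + (1/7)*16*(-9) = -8 - 144/7 = -200/7)
sqrt(H(-484, 188) + (154310 - J(-61, 269))) = sqrt(1/(-484) + (154310 - 1*(-200/7))) = sqrt(-1/484 + (154310 + 200/7)) = sqrt(-1/484 + 1080370/7) = sqrt(522899073/3388) = 3*sqrt(406699279)/154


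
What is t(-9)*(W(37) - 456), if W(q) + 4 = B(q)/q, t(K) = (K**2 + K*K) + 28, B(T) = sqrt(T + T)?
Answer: -87400 + 190*sqrt(74)/37 ≈ -87356.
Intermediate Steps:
B(T) = sqrt(2)*sqrt(T) (B(T) = sqrt(2*T) = sqrt(2)*sqrt(T))
t(K) = 28 + 2*K**2 (t(K) = (K**2 + K**2) + 28 = 2*K**2 + 28 = 28 + 2*K**2)
W(q) = -4 + sqrt(2)/sqrt(q) (W(q) = -4 + (sqrt(2)*sqrt(q))/q = -4 + sqrt(2)/sqrt(q))
t(-9)*(W(37) - 456) = (28 + 2*(-9)**2)*((-4 + sqrt(2)/sqrt(37)) - 456) = (28 + 2*81)*((-4 + sqrt(2)*(sqrt(37)/37)) - 456) = (28 + 162)*((-4 + sqrt(74)/37) - 456) = 190*(-460 + sqrt(74)/37) = -87400 + 190*sqrt(74)/37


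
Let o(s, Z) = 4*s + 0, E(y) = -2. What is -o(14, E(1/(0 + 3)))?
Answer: -56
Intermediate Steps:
o(s, Z) = 4*s
-o(14, E(1/(0 + 3))) = -4*14 = -1*56 = -56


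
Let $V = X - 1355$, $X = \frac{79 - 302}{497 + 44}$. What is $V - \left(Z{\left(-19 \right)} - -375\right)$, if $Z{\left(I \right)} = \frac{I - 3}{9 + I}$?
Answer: $- \frac{4686716}{2705} \approx -1732.6$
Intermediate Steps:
$Z{\left(I \right)} = \frac{-3 + I}{9 + I}$
$X = - \frac{223}{541} \approx -0.4122$
$V = - \frac{733278}{541}$ ($V = - \frac{223}{541} - 1355 = - \frac{733278}{541} \approx -1355.4$)
$V - \left(Z{\left(-19 \right)} - -375\right) = - \frac{733278}{541} - \left(\frac{-3 - 19}{9 - 19} - -375\right) = - \frac{733278}{541} - \left(\frac{1}{-10} \left(-22\right) + 375\right) = - \frac{733278}{541} - \left(\left(- \frac{1}{10}\right) \left(-22\right) + 375\right) = - \frac{733278}{541} - \left(\frac{11}{5} + 375\right) = - \frac{733278}{541} - \frac{1886}{5} = - \frac{4686716}{2705}$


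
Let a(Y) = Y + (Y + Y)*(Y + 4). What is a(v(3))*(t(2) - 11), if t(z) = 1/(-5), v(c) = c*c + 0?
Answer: -13608/5 ≈ -2721.6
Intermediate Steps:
v(c) = c² (v(c) = c² + 0 = c²)
a(Y) = Y + 2*Y*(4 + Y) (a(Y) = Y + (2*Y)*(4 + Y) = Y + 2*Y*(4 + Y))
t(z) = -⅕
a(v(3))*(t(2) - 11) = (3²*(9 + 2*3²))*(-⅕ - 11) = (9*(9 + 2*9))*(-56/5) = (9*(9 + 18))*(-56/5) = (9*27)*(-56/5) = 243*(-56/5) = -13608/5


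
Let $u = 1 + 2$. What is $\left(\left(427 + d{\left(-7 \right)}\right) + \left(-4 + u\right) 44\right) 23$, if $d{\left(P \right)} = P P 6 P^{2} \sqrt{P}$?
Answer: $8809 + 331338 i \sqrt{7} \approx 8809.0 + 8.7664 \cdot 10^{5} i$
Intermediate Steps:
$u = 3$
$d{\left(P \right)} = 6 P^{\frac{9}{2}}$ ($d{\left(P \right)} = P^{2} \cdot 6 P^{2} \sqrt{P} = 6 P^{2} P^{2} \sqrt{P} = 6 P^{4} \sqrt{P} = 6 P^{\frac{9}{2}}$)
$\left(\left(427 + d{\left(-7 \right)}\right) + \left(-4 + u\right) 44\right) 23 = \left(\left(427 + 6 \left(-7\right)^{\frac{9}{2}}\right) + \left(-4 + 3\right) 44\right) 23 = \left(\left(427 + 6 \cdot 2401 i \sqrt{7}\right) - 44\right) 23 = \left(\left(427 + 14406 i \sqrt{7}\right) - 44\right) 23 = \left(383 + 14406 i \sqrt{7}\right) 23 = 8809 + 331338 i \sqrt{7}$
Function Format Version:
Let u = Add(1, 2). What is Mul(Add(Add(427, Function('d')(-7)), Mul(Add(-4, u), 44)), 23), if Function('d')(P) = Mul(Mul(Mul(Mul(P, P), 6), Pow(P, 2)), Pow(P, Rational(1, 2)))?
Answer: Add(8809, Mul(331338, I, Pow(7, Rational(1, 2)))) ≈ Add(8809.0, Mul(8.7664e+5, I))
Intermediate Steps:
u = 3
Function('d')(P) = Mul(6, Pow(P, Rational(9, 2))) (Function('d')(P) = Mul(Mul(Mul(Pow(P, 2), 6), Pow(P, 2)), Pow(P, Rational(1, 2))) = Mul(Mul(Mul(6, Pow(P, 2)), Pow(P, 2)), Pow(P, Rational(1, 2))) = Mul(Mul(6, Pow(P, 4)), Pow(P, Rational(1, 2))) = Mul(6, Pow(P, Rational(9, 2))))
Mul(Add(Add(427, Function('d')(-7)), Mul(Add(-4, u), 44)), 23) = Mul(Add(Add(427, Mul(6, Pow(-7, Rational(9, 2)))), Mul(Add(-4, 3), 44)), 23) = Mul(Add(Add(427, Mul(6, Mul(2401, I, Pow(7, Rational(1, 2))))), Mul(-1, 44)), 23) = Mul(Add(Add(427, Mul(14406, I, Pow(7, Rational(1, 2)))), -44), 23) = Mul(Add(383, Mul(14406, I, Pow(7, Rational(1, 2)))), 23) = Add(8809, Mul(331338, I, Pow(7, Rational(1, 2))))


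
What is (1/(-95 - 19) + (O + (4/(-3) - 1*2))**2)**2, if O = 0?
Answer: 14417209/116964 ≈ 123.26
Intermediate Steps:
(1/(-95 - 19) + (O + (4/(-3) - 1*2))**2)**2 = (1/(-95 - 19) + (0 + (4/(-3) - 1*2))**2)**2 = (1/(-114) + (0 + (4*(-1/3) - 2))**2)**2 = (-1/114 + (0 + (-4/3 - 2))**2)**2 = (-1/114 + (0 - 10/3)**2)**2 = (-1/114 + (-10/3)**2)**2 = (-1/114 + 100/9)**2 = (3797/342)**2 = 14417209/116964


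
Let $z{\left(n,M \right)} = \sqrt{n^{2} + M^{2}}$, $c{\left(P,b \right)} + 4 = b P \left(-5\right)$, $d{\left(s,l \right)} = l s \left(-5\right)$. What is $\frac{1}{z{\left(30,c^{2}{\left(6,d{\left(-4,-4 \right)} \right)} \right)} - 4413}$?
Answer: $\frac{4413}{32956948872187} + \frac{2 \sqrt{8239242086689}}{32956948872187} \approx 1.7433 \cdot 10^{-7}$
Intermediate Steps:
$d{\left(s,l \right)} = - 5 l s$
$c{\left(P,b \right)} = -4 - 5 P b$ ($c{\left(P,b \right)} = -4 + b P \left(-5\right) = -4 + P b \left(-5\right) = -4 - 5 P b$)
$z{\left(n,M \right)} = \sqrt{M^{2} + n^{2}}$
$\frac{1}{z{\left(30,c^{2}{\left(6,d{\left(-4,-4 \right)} \right)} \right)} - 4413} = \frac{1}{\sqrt{\left(\left(-4 - 30 \left(\left(-5\right) \left(-4\right) \left(-4\right)\right)\right)^{2}\right)^{2} + 30^{2}} - 4413} = \frac{1}{\sqrt{\left(\left(-4 - 30 \left(-80\right)\right)^{2}\right)^{2} + 900} - 4413} = \frac{1}{\sqrt{\left(\left(-4 + 2400\right)^{2}\right)^{2} + 900} - 4413} = \frac{1}{\sqrt{\left(2396^{2}\right)^{2} + 900} - 4413} = \frac{1}{\sqrt{5740816^{2} + 900} - 4413} = \frac{1}{\sqrt{32956968345856 + 900} - 4413} = \frac{1}{\sqrt{32956968346756} - 4413} = \frac{1}{2 \sqrt{8239242086689} - 4413} = \frac{1}{-4413 + 2 \sqrt{8239242086689}}$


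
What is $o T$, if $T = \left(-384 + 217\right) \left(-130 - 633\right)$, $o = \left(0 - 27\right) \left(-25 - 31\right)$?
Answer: $192660552$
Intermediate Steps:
$o = 1512$ ($o = \left(-27\right) \left(-56\right) = 1512$)
$T = 127421$ ($T = \left(-167\right) \left(-763\right) = 127421$)
$o T = 1512 \cdot 127421 = 192660552$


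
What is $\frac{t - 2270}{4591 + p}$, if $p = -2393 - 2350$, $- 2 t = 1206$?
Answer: $\frac{2873}{152} \approx 18.901$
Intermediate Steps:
$t = -603$ ($t = \left(- \frac{1}{2}\right) 1206 = -603$)
$p = -4743$
$\frac{t - 2270}{4591 + p} = \frac{-603 - 2270}{4591 - 4743} = - \frac{2873}{-152} = \left(-2873\right) \left(- \frac{1}{152}\right) = \frac{2873}{152}$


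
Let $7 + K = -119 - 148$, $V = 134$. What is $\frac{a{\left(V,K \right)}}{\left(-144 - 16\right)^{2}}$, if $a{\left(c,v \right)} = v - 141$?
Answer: $- \frac{83}{5120} \approx -0.016211$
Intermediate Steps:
$K = -274$ ($K = -7 - 267 = -274$)
$a{\left(c,v \right)} = -141 + v$
$\frac{a{\left(V,K \right)}}{\left(-144 - 16\right)^{2}} = \frac{-141 - 274}{\left(-144 - 16\right)^{2}} = - \frac{415}{\left(-160\right)^{2}} = - \frac{415}{25600} = \left(-415\right) \frac{1}{25600} = - \frac{83}{5120}$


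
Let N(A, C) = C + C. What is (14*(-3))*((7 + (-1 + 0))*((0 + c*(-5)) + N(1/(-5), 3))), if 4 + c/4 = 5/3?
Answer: -13272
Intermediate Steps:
c = -28/3 (c = -16 + 4*(5/3) = -16 + 20/3 = -28/3 ≈ -9.3333)
N(A, C) = 2*C
(14*(-3))*((7 + (-1 + 0))*((0 + c*(-5)) + N(1/(-5), 3))) = (14*(-3))*((7 + (-1 + 0))*((0 - 28/3*(-5)) + 2*3)) = -42*(7 - 1)*((0 + 140/3) + 6) = -252*(140/3 + 6) = -252*158/3 = -42*316 = -13272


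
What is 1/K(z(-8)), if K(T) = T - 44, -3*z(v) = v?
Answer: -3/124 ≈ -0.024194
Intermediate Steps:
z(v) = -v/3
K(T) = -44 + T
1/K(z(-8)) = 1/(-44 - ⅓*(-8)) = 1/(-44 + 8/3) = 1/(-124/3) = -3/124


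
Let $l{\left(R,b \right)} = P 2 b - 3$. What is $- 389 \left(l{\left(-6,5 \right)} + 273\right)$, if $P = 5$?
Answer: $-124480$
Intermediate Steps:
$l{\left(R,b \right)} = -3 + 10 b$ ($l{\left(R,b \right)} = 5 \cdot 2 b - 3 = 10 b - 3 = -3 + 10 b$)
$- 389 \left(l{\left(-6,5 \right)} + 273\right) = - 389 \left(\left(-3 + 10 \cdot 5\right) + 273\right) = - 389 \left(\left(-3 + 50\right) + 273\right) = - 389 \left(47 + 273\right) = \left(-389\right) 320 = -124480$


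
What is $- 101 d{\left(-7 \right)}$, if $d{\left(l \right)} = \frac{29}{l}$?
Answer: $\frac{2929}{7} \approx 418.43$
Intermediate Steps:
$- 101 d{\left(-7 \right)} = - 101 \frac{29}{-7} = - 101 \cdot 29 \left(- \frac{1}{7}\right) = \left(-101\right) \left(- \frac{29}{7}\right) = \frac{2929}{7}$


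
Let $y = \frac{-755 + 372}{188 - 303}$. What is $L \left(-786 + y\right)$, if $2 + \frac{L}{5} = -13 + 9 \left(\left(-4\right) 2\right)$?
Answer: $\frac{7830609}{23} \approx 3.4046 \cdot 10^{5}$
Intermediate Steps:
$y = \frac{383}{115}$ ($y = - \frac{383}{-115} = \left(-383\right) \left(- \frac{1}{115}\right) = \frac{383}{115} \approx 3.3304$)
$L = -435$ ($L = -10 + 5 \left(-13 + 9 \left(\left(-4\right) 2\right)\right) = -10 + 5 \left(-13 + 9 \left(-8\right)\right) = -10 + 5 \left(-13 - 72\right) = -10 + 5 \left(-85\right) = -10 - 425 = -435$)
$L \left(-786 + y\right) = - 435 \left(-786 + \frac{383}{115}\right) = \left(-435\right) \left(- \frac{90007}{115}\right) = \frac{7830609}{23}$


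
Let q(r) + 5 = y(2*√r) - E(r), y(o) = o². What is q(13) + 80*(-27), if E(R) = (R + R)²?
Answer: -2789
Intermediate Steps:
E(R) = 4*R² (E(R) = (2*R)² = 4*R²)
q(r) = -5 - 4*r² + 4*r (q(r) = -5 + ((2*√r)² - 4*r²) = -5 + (4*r - 4*r²) = -5 + (-4*r² + 4*r) = -5 - 4*r² + 4*r)
q(13) + 80*(-27) = (-5 - 4*13² + 4*13) + 80*(-27) = (-5 - 4*169 + 52) - 2160 = (-5 - 676 + 52) - 2160 = -629 - 2160 = -2789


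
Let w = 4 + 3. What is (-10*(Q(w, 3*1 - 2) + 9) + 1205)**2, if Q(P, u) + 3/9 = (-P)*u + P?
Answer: 11256025/9 ≈ 1.2507e+6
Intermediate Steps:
w = 7
Q(P, u) = -1/3 + P - P*u (Q(P, u) = -1/3 + ((-P)*u + P) = -1/3 + (-P*u + P) = -1/3 + (P - P*u) = -1/3 + P - P*u)
(-10*(Q(w, 3*1 - 2) + 9) + 1205)**2 = (-10*((-1/3 + 7 - 1*7*(3*1 - 2)) + 9) + 1205)**2 = (-10*((-1/3 + 7 - 1*7*(3 - 2)) + 9) + 1205)**2 = (-10*((-1/3 + 7 - 1*7*1) + 9) + 1205)**2 = (-10*((-1/3 + 7 - 7) + 9) + 1205)**2 = (-10*(-1/3 + 9) + 1205)**2 = (-10*26/3 + 1205)**2 = (-260/3 + 1205)**2 = (3355/3)**2 = 11256025/9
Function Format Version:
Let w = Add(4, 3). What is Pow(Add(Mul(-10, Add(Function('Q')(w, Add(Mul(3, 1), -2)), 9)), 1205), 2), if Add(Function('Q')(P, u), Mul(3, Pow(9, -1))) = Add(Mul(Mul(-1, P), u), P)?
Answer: Rational(11256025, 9) ≈ 1.2507e+6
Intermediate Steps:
w = 7
Function('Q')(P, u) = Add(Rational(-1, 3), P, Mul(-1, P, u)) (Function('Q')(P, u) = Add(Rational(-1, 3), Add(Mul(Mul(-1, P), u), P)) = Add(Rational(-1, 3), Add(Mul(-1, P, u), P)) = Add(Rational(-1, 3), Add(P, Mul(-1, P, u))) = Add(Rational(-1, 3), P, Mul(-1, P, u)))
Pow(Add(Mul(-10, Add(Function('Q')(w, Add(Mul(3, 1), -2)), 9)), 1205), 2) = Pow(Add(Mul(-10, Add(Add(Rational(-1, 3), 7, Mul(-1, 7, Add(Mul(3, 1), -2))), 9)), 1205), 2) = Pow(Add(Mul(-10, Add(Add(Rational(-1, 3), 7, Mul(-1, 7, Add(3, -2))), 9)), 1205), 2) = Pow(Add(Mul(-10, Add(Add(Rational(-1, 3), 7, Mul(-1, 7, 1)), 9)), 1205), 2) = Pow(Add(Mul(-10, Add(Add(Rational(-1, 3), 7, -7), 9)), 1205), 2) = Pow(Add(Mul(-10, Add(Rational(-1, 3), 9)), 1205), 2) = Pow(Add(Mul(-10, Rational(26, 3)), 1205), 2) = Pow(Add(Rational(-260, 3), 1205), 2) = Pow(Rational(3355, 3), 2) = Rational(11256025, 9)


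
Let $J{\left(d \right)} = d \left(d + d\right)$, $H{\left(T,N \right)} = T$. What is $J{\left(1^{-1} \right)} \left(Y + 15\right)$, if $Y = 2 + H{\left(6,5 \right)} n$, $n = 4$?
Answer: $82$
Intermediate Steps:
$Y = 26$ ($Y = 2 + 6 \cdot 4 = 2 + 24 = 26$)
$J{\left(d \right)} = 2 d^{2}$ ($J{\left(d \right)} = d 2 d = 2 d^{2}$)
$J{\left(1^{-1} \right)} \left(Y + 15\right) = 2 \left(1^{-1}\right)^{2} \left(26 + 15\right) = 2 \cdot 1^{2} \cdot 41 = 2 \cdot 1 \cdot 41 = 2 \cdot 41 = 82$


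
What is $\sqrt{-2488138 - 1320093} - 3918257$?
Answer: $-3918257 + 7 i \sqrt{77719} \approx -3.9183 \cdot 10^{6} + 1951.5 i$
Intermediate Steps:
$\sqrt{-2488138 - 1320093} - 3918257 = \sqrt{-3808231} - 3918257 = 7 i \sqrt{77719} - 3918257 = -3918257 + 7 i \sqrt{77719}$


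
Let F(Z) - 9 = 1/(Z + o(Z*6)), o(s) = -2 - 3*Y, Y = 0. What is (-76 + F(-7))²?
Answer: 364816/81 ≈ 4503.9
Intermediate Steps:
o(s) = -2 (o(s) = -2 - 3*0 = -2 + 0 = -2)
F(Z) = 9 + 1/(-2 + Z) (F(Z) = 9 + 1/(Z - 2) = 9 + 1/(-2 + Z))
(-76 + F(-7))² = (-76 + (-17 + 9*(-7))/(-2 - 7))² = (-76 + (-17 - 63)/(-9))² = (-76 - ⅑*(-80))² = (-76 + 80/9)² = (-604/9)² = 364816/81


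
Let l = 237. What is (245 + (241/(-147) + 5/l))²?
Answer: 7988486084881/134861769 ≈ 59235.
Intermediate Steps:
(245 + (241/(-147) + 5/l))² = (245 + (241/(-147) + 5/237))² = (245 + (241*(-1/147) + 5*(1/237)))² = (245 + (-241/147 + 5/237))² = (245 - 18794/11613)² = (2826391/11613)² = 7988486084881/134861769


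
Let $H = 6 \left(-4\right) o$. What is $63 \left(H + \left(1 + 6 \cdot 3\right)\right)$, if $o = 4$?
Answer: $-4851$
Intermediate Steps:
$H = -96$ ($H = 6 \left(-4\right) 4 = \left(-24\right) 4 = -96$)
$63 \left(H + \left(1 + 6 \cdot 3\right)\right) = 63 \left(-96 + \left(1 + 6 \cdot 3\right)\right) = 63 \left(-96 + \left(1 + 18\right)\right) = 63 \left(-96 + 19\right) = 63 \left(-77\right) = -4851$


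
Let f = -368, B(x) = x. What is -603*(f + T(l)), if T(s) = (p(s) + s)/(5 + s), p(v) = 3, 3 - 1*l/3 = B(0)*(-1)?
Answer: 1549710/7 ≈ 2.2139e+5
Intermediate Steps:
l = 9 (l = 9 - 0*(-1) = 9 - 3*0 = 9 + 0 = 9)
T(s) = (3 + s)/(5 + s)
-603*(f + T(l)) = -603*(-368 + (3 + 9)/(5 + 9)) = -603*(-368 + 12/14) = -603*(-368 + (1/14)*12) = -603*(-368 + 6/7) = -603*(-2570/7) = 1549710/7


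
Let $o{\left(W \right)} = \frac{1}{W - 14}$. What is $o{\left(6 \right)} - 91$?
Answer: $- \frac{729}{8} \approx -91.125$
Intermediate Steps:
$o{\left(W \right)} = \frac{1}{-14 + W}$
$o{\left(6 \right)} - 91 = \frac{1}{-14 + 6} - 91 = \frac{1}{-8} - 91 = - \frac{1}{8} - 91 = - \frac{729}{8}$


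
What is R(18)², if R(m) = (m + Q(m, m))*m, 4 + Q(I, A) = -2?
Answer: 46656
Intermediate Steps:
Q(I, A) = -6 (Q(I, A) = -4 - 2 = -6)
R(m) = m*(-6 + m) (R(m) = (m - 6)*m = (-6 + m)*m = m*(-6 + m))
R(18)² = (18*(-6 + 18))² = (18*12)² = 216² = 46656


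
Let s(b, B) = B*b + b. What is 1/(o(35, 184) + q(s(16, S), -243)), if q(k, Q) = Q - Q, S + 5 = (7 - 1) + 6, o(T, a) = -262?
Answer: -1/262 ≈ -0.0038168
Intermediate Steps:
S = 7 (S = -5 + ((7 - 1) + 6) = -5 + (6 + 6) = -5 + 12 = 7)
s(b, B) = b + B*b
q(k, Q) = 0
1/(o(35, 184) + q(s(16, S), -243)) = 1/(-262 + 0) = 1/(-262) = -1/262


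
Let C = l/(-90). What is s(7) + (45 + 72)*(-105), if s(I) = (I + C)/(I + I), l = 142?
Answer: -3869653/315 ≈ -12285.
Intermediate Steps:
C = -71/45 (C = 142/(-90) = 142*(-1/90) = -71/45 ≈ -1.5778)
s(I) = (-71/45 + I)/(2*I) (s(I) = (I - 71/45)/(I + I) = (-71/45 + I)/((2*I)) = (-71/45 + I)*(1/(2*I)) = (-71/45 + I)/(2*I))
s(7) + (45 + 72)*(-105) = (1/90)*(-71 + 45*7)/7 + (45 + 72)*(-105) = (1/90)*(⅐)*(-71 + 315) + 117*(-105) = (1/90)*(⅐)*244 - 12285 = 122/315 - 12285 = -3869653/315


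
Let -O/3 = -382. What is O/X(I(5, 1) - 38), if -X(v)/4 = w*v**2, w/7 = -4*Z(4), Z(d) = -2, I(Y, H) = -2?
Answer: -573/179200 ≈ -0.0031975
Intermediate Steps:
O = 1146 (O = -3*(-382) = 1146)
w = 56 (w = 7*(-4*(-2)) = 7*8 = 56)
X(v) = -224*v**2
O/X(I(5, 1) - 38) = 1146/((-224*(-2 - 38)**2)) = 1146/((-224*(-40)**2)) = 1146/((-224*1600)) = 1146/(-358400) = 1146*(-1/358400) = -573/179200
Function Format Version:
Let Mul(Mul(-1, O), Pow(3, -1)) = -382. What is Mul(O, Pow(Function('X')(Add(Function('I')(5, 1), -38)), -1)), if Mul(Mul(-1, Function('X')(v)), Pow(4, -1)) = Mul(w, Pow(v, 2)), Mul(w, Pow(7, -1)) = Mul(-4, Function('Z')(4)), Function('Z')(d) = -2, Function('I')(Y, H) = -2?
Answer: Rational(-573, 179200) ≈ -0.0031975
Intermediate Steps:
O = 1146 (O = Mul(-3, -382) = 1146)
w = 56 (w = Mul(7, Mul(-4, -2)) = Mul(7, 8) = 56)
Function('X')(v) = Mul(-224, Pow(v, 2)) (Function('X')(v) = Mul(-4, Mul(56, Pow(v, 2))) = Mul(-224, Pow(v, 2)))
Mul(O, Pow(Function('X')(Add(Function('I')(5, 1), -38)), -1)) = Mul(1146, Pow(Mul(-224, Pow(Add(-2, -38), 2)), -1)) = Mul(1146, Pow(Mul(-224, Pow(-40, 2)), -1)) = Mul(1146, Pow(Mul(-224, 1600), -1)) = Mul(1146, Pow(-358400, -1)) = Mul(1146, Rational(-1, 358400)) = Rational(-573, 179200)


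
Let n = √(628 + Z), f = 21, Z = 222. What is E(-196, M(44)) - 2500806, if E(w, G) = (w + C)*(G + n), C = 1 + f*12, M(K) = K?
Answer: -2498298 + 285*√34 ≈ -2.4966e+6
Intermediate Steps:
n = 5*√34 (n = √(628 + 222) = √850 = 5*√34 ≈ 29.155)
C = 253 (C = 1 + 21*12 = 1 + 252 = 253)
E(w, G) = (253 + w)*(G + 5*√34) (E(w, G) = (w + 253)*(G + 5*√34) = (253 + w)*(G + 5*√34))
E(-196, M(44)) - 2500806 = (253*44 + 1265*√34 + 44*(-196) + 5*(-196)*√34) - 2500806 = (11132 + 1265*√34 - 8624 - 980*√34) - 2500806 = (2508 + 285*√34) - 2500806 = -2498298 + 285*√34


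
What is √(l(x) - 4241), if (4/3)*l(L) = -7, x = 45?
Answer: I*√16985/2 ≈ 65.163*I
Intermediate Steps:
l(L) = -21/4 (l(L) = (¾)*(-7) = -21/4)
√(l(x) - 4241) = √(-21/4 - 4241) = √(-16985/4) = I*√16985/2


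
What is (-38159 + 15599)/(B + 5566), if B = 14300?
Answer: -3760/3311 ≈ -1.1356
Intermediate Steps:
(-38159 + 15599)/(B + 5566) = (-38159 + 15599)/(14300 + 5566) = -22560/19866 = -22560*1/19866 = -3760/3311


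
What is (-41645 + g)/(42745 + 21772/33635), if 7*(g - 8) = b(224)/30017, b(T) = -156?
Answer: -359295926735/368862710747 ≈ -0.97406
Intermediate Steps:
g = 129292/16163 (g = 8 + (-156/30017)/7 = 8 + (-156*1/30017)/7 = 8 + (⅐)*(-12/2309) = 8 - 12/16163 = 129292/16163 ≈ 7.9993)
(-41645 + g)/(42745 + 21772/33635) = (-41645 + 129292/16163)/(42745 + 21772/33635) = -672978843/(16163*(42745 + 21772*(1/33635))) = -672978843/(16163*(42745 + 21772/33635)) = -672978843/(16163*1437749847/33635) = -672978843/16163*33635/1437749847 = -359295926735/368862710747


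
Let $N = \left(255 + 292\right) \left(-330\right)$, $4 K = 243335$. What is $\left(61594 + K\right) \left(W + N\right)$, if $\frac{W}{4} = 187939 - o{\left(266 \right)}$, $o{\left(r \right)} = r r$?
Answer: $\frac{70572741921}{2} \approx 3.5286 \cdot 10^{10}$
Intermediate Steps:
$K = \frac{243335}{4}$ ($K = \frac{1}{4} \cdot 243335 = \frac{243335}{4} \approx 60834.0$)
$N = -180510$ ($N = 547 \left(-330\right) = -180510$)
$o{\left(r \right)} = r^{2}$
$W = 468732$ ($W = 4 \left(187939 - 266^{2}\right) = 4 \left(187939 - 70756\right) = 4 \cdot 117183 = 468732$)
$\left(61594 + K\right) \left(W + N\right) = \left(61594 + \frac{243335}{4}\right) \left(468732 - 180510\right) = \frac{489711}{4} \cdot 288222 = \frac{70572741921}{2}$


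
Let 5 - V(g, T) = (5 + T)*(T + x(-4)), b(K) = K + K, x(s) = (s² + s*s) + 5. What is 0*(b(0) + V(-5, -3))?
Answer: 0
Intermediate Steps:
x(s) = 5 + 2*s² (x(s) = (s² + s²) + 5 = 2*s² + 5 = 5 + 2*s²)
b(K) = 2*K
V(g, T) = 5 - (5 + T)*(37 + T) (V(g, T) = 5 - (5 + T)*(T + (5 + 2*(-4)²)) = 5 - (5 + T)*(T + (5 + 2*16)) = 5 - (5 + T)*(T + (5 + 32)) = 5 - (5 + T)*(T + 37) = 5 - (5 + T)*(37 + T))
0*(b(0) + V(-5, -3)) = 0*(2*0 + (-180 - 1*(-3)² - 42*(-3))) = 0*(0 + (-180 - 1*9 + 126)) = 0*(0 + (-180 - 9 + 126)) = 0*(0 - 63) = 0*(-63) = 0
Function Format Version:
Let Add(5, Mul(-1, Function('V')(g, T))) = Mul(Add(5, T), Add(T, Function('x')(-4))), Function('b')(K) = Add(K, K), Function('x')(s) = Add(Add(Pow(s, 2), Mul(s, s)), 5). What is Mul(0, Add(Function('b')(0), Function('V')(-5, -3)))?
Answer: 0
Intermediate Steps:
Function('x')(s) = Add(5, Mul(2, Pow(s, 2))) (Function('x')(s) = Add(Add(Pow(s, 2), Pow(s, 2)), 5) = Add(Mul(2, Pow(s, 2)), 5) = Add(5, Mul(2, Pow(s, 2))))
Function('b')(K) = Mul(2, K)
Function('V')(g, T) = Add(5, Mul(-1, Add(5, T), Add(37, T))) (Function('V')(g, T) = Add(5, Mul(-1, Mul(Add(5, T), Add(T, Add(5, Mul(2, Pow(-4, 2))))))) = Add(5, Mul(-1, Mul(Add(5, T), Add(T, Add(5, Mul(2, 16)))))) = Add(5, Mul(-1, Mul(Add(5, T), Add(T, Add(5, 32))))) = Add(5, Mul(-1, Mul(Add(5, T), Add(T, 37)))) = Add(5, Mul(-1, Mul(Add(5, T), Add(37, T)))) = Add(5, Mul(-1, Add(5, T), Add(37, T))))
Mul(0, Add(Function('b')(0), Function('V')(-5, -3))) = Mul(0, Add(Mul(2, 0), Add(-180, Mul(-1, Pow(-3, 2)), Mul(-42, -3)))) = Mul(0, Add(0, Add(-180, Mul(-1, 9), 126))) = Mul(0, Add(0, Add(-180, -9, 126))) = Mul(0, Add(0, -63)) = Mul(0, -63) = 0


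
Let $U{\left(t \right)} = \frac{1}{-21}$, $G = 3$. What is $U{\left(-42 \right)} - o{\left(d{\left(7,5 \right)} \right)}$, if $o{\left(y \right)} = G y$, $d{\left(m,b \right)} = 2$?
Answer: $- \frac{127}{21} \approx -6.0476$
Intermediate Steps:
$U{\left(t \right)} = - \frac{1}{21}$
$o{\left(y \right)} = 3 y$
$U{\left(-42 \right)} - o{\left(d{\left(7,5 \right)} \right)} = - \frac{1}{21} - 3 \cdot 2 = - \frac{1}{21} - 6 = - \frac{127}{21}$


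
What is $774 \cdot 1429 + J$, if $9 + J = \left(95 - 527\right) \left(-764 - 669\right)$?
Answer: $1725093$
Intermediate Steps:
$J = 619047$ ($J = -9 + \left(95 - 527\right) \left(-764 - 669\right) = -9 - -619056 = -9 + 619056 = 619047$)
$774 \cdot 1429 + J = 774 \cdot 1429 + 619047 = 1106046 + 619047 = 1725093$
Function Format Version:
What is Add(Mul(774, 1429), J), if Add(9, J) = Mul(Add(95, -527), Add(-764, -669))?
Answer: 1725093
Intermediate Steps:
J = 619047 (J = Add(-9, Mul(Add(95, -527), Add(-764, -669))) = Add(-9, Mul(-432, -1433)) = Add(-9, 619056) = 619047)
Add(Mul(774, 1429), J) = Add(Mul(774, 1429), 619047) = Add(1106046, 619047) = 1725093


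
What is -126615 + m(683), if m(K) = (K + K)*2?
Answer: -123883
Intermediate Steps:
m(K) = 4*K (m(K) = (2*K)*2 = 4*K)
-126615 + m(683) = -126615 + 4*683 = -126615 + 2732 = -123883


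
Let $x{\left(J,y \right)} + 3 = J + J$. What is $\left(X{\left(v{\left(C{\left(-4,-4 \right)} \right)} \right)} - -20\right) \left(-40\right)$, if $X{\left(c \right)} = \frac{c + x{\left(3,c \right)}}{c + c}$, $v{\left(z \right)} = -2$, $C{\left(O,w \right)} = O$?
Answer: $-790$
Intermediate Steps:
$x{\left(J,y \right)} = -3 + 2 J$ ($x{\left(J,y \right)} = -3 + \left(J + J\right) = -3 + 2 J$)
$X{\left(c \right)} = \frac{3 + c}{2 c}$ ($X{\left(c \right)} = \frac{c + \left(-3 + 2 \cdot 3\right)}{c + c} = \frac{c + \left(-3 + 6\right)}{2 c} = \left(c + 3\right) \frac{1}{2 c} = \left(3 + c\right) \frac{1}{2 c} = \frac{3 + c}{2 c}$)
$\left(X{\left(v{\left(C{\left(-4,-4 \right)} \right)} \right)} - -20\right) \left(-40\right) = \left(\frac{3 - 2}{2 \left(-2\right)} - -20\right) \left(-40\right) = \left(\frac{1}{2} \left(- \frac{1}{2}\right) 1 + 20\right) \left(-40\right) = \left(- \frac{1}{4} + 20\right) \left(-40\right) = \frac{79}{4} \left(-40\right) = -790$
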